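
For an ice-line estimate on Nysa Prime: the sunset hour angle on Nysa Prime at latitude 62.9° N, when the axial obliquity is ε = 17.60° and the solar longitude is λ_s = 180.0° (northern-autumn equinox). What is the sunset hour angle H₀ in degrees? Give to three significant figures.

Solar declination: sin δ = sin ε · sin λ_s = sin 17.60° × sin 180.0° = 0.00000, so δ = +0.000°.
cos H₀ = −tan φ · tan δ = −tan(+62.9°) × tan(+0.000°) = -0.0000, so H₀ = 1.5708 rad = 90.00°.

H₀ = 90.0°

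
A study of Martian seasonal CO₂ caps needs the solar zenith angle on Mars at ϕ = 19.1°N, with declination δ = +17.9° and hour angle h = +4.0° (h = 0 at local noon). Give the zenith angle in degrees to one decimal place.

cos θ_z = sin ϕ sin δ + cos ϕ cos δ cos h = 0.100573 + 0.897018 = 0.997591.
θ_z = arccos(0.997591) = 4.0°.

θ_z = 4.0°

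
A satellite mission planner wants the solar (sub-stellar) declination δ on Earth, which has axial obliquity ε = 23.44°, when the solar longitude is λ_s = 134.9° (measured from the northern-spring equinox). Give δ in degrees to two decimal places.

sin δ = sin ε · sin λ_s = sin 23.44° × sin 134.9° = 0.281769.
δ = arcsin(0.281769) = +16.37°.

δ = +16.37°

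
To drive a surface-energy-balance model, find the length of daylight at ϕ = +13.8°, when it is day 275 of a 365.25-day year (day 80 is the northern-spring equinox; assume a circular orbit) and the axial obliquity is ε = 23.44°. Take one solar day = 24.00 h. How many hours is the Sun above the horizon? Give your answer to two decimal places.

11.84 h

Solar longitude: L_s = 360° × (275 − 80)/365.25 = 192.197°.
sin δ = sin 23.44° × sin 192.197° = -0.08404, so δ = -4.821°.
cos h₀ = −tan ϕ · tan δ = −tan(+13.8°) × tan(-4.821°) = 0.0207, so h₀ = 1.5501 rad = 88.81°.
Daylight = 2h₀/(2π) × 24.00 h = (1.5501/π) × 24.00 = 11.84 h.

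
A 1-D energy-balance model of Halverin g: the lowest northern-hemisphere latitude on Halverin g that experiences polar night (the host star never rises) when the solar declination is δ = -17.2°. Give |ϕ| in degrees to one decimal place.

Polar night requires cos h₀ = −tan ϕ tan δ ≥ 1, i.e. tan ϕ tan δ ≤ −1.
The boundary is |tan ϕ| · |tan δ| = 1, so |ϕ| = 90° − |δ| = 90° − 17.2° = 72.8° in the northern hemisphere.

|ϕ| = 72.8°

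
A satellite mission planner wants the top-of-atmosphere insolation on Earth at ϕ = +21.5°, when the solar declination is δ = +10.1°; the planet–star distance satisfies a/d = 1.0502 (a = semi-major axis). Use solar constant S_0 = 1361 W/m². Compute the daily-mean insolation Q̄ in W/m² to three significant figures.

cos h₀ = −tan(+21.5°) tan(+10.100°) = -0.0702, h₀ = 1.6410 rad.
Bracket: h₀ sin ϕ sin δ + cos ϕ cos δ sin h₀ = 1.6410×0.36650×0.17537 + 0.93042×0.98450×0.99754 = 0.105472 + 0.913745 = 1.019217.
Inverse-square distance factor (a/d)² = 1.0502² = 1.102920.
Q̄ = (S_0/π) × 1.102920 × [bracket] = (1361/π) × 1.102920 × 1.019217 = 487.0 W/m².

Q̄ ≈ 487 W/m²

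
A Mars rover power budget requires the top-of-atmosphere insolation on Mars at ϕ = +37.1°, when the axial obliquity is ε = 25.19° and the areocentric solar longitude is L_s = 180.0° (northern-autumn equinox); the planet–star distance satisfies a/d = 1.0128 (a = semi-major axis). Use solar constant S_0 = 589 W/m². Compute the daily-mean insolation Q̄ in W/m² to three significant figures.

Q̄ ≈ 153 W/m²

sin δ = sin 25.19° × sin 180.0° = 0.00000, so δ = +0.000°.
cos h₀ = −tan(+37.1°) tan(+0.000°) = -0.0000, h₀ = 1.5708 rad.
Bracket: h₀ sin ϕ sin δ + cos ϕ cos δ sin h₀ = 1.5708×0.60321×0.00000 + 0.79758×1.00000×1.00000 = 0.000000 + 0.797580 = 0.797580.
Inverse-square distance factor (a/d)² = 1.0128² = 1.025764.
Q̄ = (S_0/π) × 1.025764 × [bracket] = (589/π) × 1.025764 × 0.797580 = 153.4 W/m².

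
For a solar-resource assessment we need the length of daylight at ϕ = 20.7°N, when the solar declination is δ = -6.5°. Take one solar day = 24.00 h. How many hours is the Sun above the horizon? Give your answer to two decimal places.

11.67 h

cos h₀ = −tan ϕ · tan δ = −tan(+20.7°) × tan(-6.500°) = 0.0431, so h₀ = 1.5277 rad = 87.53°.
Daylight = 2h₀/(2π) × 24.00 h = (1.5277/π) × 24.00 = 11.67 h.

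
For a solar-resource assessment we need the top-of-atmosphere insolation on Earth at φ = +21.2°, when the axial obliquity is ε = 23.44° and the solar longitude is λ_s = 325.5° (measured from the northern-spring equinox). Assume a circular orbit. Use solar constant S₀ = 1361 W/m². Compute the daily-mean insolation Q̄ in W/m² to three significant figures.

Solar declination: sin δ = sin ε · sin λ_s = sin 23.44° × sin 325.5° = -0.22531, so δ = -13.021°.
cos H₀ = −tan(+21.2°) tan(-13.021°) = 0.0897, H₀ = 1.4810 rad.
Bracket: H₀ sin φ sin δ + cos φ cos δ sin H₀ = 1.4810×0.36162×-0.22531 + 0.93232×0.97429×0.99597 = -0.120667 + 0.904689 = 0.784022.
Q̄ = (S₀/π) × [bracket] = (1361/π) × 0.784022 = 339.7 W/m².

Q̄ ≈ 340 W/m²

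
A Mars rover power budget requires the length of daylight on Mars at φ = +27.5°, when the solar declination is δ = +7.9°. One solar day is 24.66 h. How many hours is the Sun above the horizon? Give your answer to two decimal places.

12.90 h

cos H₀ = −tan φ · tan δ = −tan(+27.5°) × tan(+7.900°) = -0.0722, so H₀ = 1.6431 rad = 94.14°.
Daylight = 2H₀/(2π) × 24.66 h = (1.6431/π) × 24.66 = 12.90 h.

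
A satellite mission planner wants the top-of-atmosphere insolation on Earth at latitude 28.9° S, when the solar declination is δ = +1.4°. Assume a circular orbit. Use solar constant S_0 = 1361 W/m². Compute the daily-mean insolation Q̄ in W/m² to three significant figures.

cos h₀ = −tan(-28.9°) tan(+1.400°) = 0.0135, h₀ = 1.5573 rad.
Bracket: h₀ sin ϕ sin δ + cos ϕ cos δ sin h₀ = 1.5573×-0.48328×0.02443 + 0.87546×0.99970×0.99991 = -0.018386 + 0.875119 = 0.856733.
Q̄ = (S_0/π) × [bracket] = (1361/π) × 0.856733 = 371.2 W/m².

Q̄ ≈ 371 W/m²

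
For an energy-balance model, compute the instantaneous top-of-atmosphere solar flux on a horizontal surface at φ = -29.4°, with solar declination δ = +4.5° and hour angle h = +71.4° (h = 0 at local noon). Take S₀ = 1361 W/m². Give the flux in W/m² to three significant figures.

325 W/m²

cos θ_z = sin φ sin δ + cos φ cos δ cos h = -0.038516 + 0.277025 = 0.238509.
Flux = S₀ · cos θ_z = 1361 × 0.238509 = 324.6 W/m².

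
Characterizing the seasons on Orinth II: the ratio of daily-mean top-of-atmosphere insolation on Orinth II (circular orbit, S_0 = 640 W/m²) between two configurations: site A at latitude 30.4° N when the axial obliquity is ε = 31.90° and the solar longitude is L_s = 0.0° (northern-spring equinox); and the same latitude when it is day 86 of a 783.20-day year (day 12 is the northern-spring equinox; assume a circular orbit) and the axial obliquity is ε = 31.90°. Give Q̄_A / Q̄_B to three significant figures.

— Configuration A (ϕ=+30.4°):
Solar declination: sin δ = sin ε · sin L_s = sin 31.90° × sin 0.0° = 0.00000, so δ = +0.000°.
cos h₀ = −tan(+30.4°) tan(+0.000°) = -0.0000, h₀ = 1.5708 rad.
Bracket: h₀ sin ϕ sin δ + cos ϕ cos δ sin h₀ = 1.5708×0.50603×0.00000 + 0.86251×1.00000×1.00000 = 0.000000 + 0.862510 = 0.862510.
Q̄ = (S_0/π) × [bracket] = (640/π) × 0.862510 = 175.71 W/m².
— Configuration B (ϕ=+30.4°):
Solar longitude: L_s = 360° × (86 − 12)/783.20 = 34.014°.
sin δ = sin 31.90° × sin 34.014° = 0.29561, so δ = +17.194°.
cos h₀ = −tan(+30.4°) tan(+17.194°) = -0.1815, h₀ = 1.7534 rad.
Bracket: h₀ sin ϕ sin δ + cos ϕ cos δ sin h₀ = 1.7534×0.50603×0.29561 + 0.86251×0.95531×0.98338 = 0.262287 + 0.810270 = 1.072557.
Q̄ = (S_0/π) × [bracket] = (640/π) × 1.072557 = 218.50 W/m².
Ratio Q̄_A / Q̄_B = 175.71 / 218.50 = 0.8042.

Q̄_A / Q̄_B ≈ 0.804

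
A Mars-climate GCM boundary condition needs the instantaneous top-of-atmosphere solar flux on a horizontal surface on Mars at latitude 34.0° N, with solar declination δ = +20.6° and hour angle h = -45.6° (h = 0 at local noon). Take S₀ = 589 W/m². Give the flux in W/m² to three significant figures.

436 W/m²

cos θ_z = sin φ sin δ + cos φ cos δ cos h = 0.196747 + 0.542959 = 0.739706.
Flux = S₀ · cos θ_z = 589 × 0.739706 = 435.7 W/m².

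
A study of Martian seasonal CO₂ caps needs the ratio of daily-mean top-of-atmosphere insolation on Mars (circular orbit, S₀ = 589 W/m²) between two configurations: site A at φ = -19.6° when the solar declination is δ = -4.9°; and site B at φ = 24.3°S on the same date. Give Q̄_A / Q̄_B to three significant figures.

Q̄_A / Q̄_B ≈ 1.02

— Configuration A (φ=-19.6°):
cos H₀ = −tan(-19.6°) tan(-4.900°) = -0.0305, H₀ = 1.6013 rad.
Bracket: H₀ sin φ sin δ + cos φ cos δ sin H₀ = 1.6013×-0.33545×-0.08542 + 0.94206×0.99635×0.99953 = 0.045884 + 0.938180 = 0.984064.
Q̄ = (S₀/π) × [bracket] = (589/π) × 0.984064 = 184.50 W/m².
— Configuration B (φ=-24.3°):
cos H₀ = −tan(-24.3°) tan(-4.900°) = -0.0387, H₀ = 1.6095 rad.
Bracket: H₀ sin φ sin δ + cos φ cos δ sin H₀ = 1.6095×-0.41151×-0.08542 + 0.91140×0.99635×0.99925 = 0.056576 + 0.907392 = 0.963968.
Q̄ = (S₀/π) × [bracket] = (589/π) × 0.963968 = 180.73 W/m².
Ratio Q̄_A / Q̄_B = 184.50 / 180.73 = 1.021.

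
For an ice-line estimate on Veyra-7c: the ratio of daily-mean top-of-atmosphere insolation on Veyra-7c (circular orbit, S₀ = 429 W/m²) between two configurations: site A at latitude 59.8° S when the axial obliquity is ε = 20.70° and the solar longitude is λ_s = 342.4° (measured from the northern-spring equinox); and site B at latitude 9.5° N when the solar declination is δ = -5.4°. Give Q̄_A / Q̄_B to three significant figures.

— Configuration A (φ=-59.8°):
Solar declination: sin δ = sin ε · sin λ_s = sin 20.70° × sin 342.4° = -0.10688, so δ = -6.136°.
cos H₀ = −tan(-59.8°) tan(-6.136°) = -0.1847, H₀ = 1.7566 rad.
Bracket: H₀ sin φ sin δ + cos φ cos δ sin H₀ = 1.7566×-0.86427×-0.10688 + 0.50302×0.99427×0.98280 = 0.162263 + 0.491535 = 0.653798.
Q̄ = (S₀/π) × [bracket] = (429/π) × 0.653798 = 89.279 W/m².
— Configuration B (φ=+9.5°):
cos H₀ = −tan(+9.5°) tan(-5.400°) = 0.0158, H₀ = 1.5550 rad.
Bracket: H₀ sin φ sin δ + cos φ cos δ sin H₀ = 1.5550×0.16505×-0.09411 + 0.98629×0.99556×0.99987 = -0.024154 + 0.981783 = 0.957629.
Q̄ = (S₀/π) × [bracket] = (429/π) × 0.957629 = 130.77 W/m².
Ratio Q̄_A / Q̄_B = 89.279 / 130.77 = 0.6827.

Q̄_A / Q̄_B ≈ 0.683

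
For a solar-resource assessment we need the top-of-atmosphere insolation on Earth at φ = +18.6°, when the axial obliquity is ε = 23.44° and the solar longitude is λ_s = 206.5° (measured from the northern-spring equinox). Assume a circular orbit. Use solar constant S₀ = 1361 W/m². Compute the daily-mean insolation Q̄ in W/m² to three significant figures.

Q̄ ≈ 366 W/m²

Solar declination: sin δ = sin ε · sin λ_s = sin 23.44° × sin 206.5° = -0.17749, so δ = -10.224°.
cos H₀ = −tan(+18.6°) tan(-10.224°) = 0.0607, H₀ = 1.5101 rad.
Bracket: H₀ sin φ sin δ + cos φ cos δ sin H₀ = 1.5101×0.31896×-0.17749 + 0.94777×0.98412×0.99816 = -0.085490 + 0.931003 = 0.845513.
Q̄ = (S₀/π) × [bracket] = (1361/π) × 0.845513 = 366.3 W/m².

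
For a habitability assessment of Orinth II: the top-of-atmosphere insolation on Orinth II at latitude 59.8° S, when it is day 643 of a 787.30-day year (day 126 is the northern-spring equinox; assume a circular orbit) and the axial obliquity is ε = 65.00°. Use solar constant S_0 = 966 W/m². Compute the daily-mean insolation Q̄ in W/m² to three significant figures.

Q̄ ≈ 630 W/m²

Solar longitude: L_s = 360° × (643 − 126)/787.30 = 236.403°.
sin δ = sin 65.00° × sin 236.403° = -0.75491, so δ = -49.017°.
cos h₀ = −tan(-59.8°) tan(-49.017°) = -1.9777 ≤ −1 ⇒ polar day, h₀ = π.
Bracket: h₀ sin ϕ sin δ + cos ϕ cos δ sin h₀ = 3.1416×-0.86427×-0.75491 + 0.50302×0.65583×0.00000 = 2.049725 + 0.000000 = 2.049725.
Q̄ = (S_0/π) × [bracket] = (966/π) × 2.049725 = 630.3 W/m².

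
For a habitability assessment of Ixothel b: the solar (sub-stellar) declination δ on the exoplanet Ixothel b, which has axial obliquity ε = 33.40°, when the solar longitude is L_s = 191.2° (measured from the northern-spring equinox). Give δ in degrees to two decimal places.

sin δ = sin ε · sin L_s = sin 33.40° × sin 191.2° = -0.106922.
δ = arcsin(-0.106922) = -6.14°.

δ = -6.14°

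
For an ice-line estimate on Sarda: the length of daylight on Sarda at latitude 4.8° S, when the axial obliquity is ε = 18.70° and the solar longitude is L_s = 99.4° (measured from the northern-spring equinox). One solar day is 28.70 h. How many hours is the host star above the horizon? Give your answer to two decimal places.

14.09 h

Solar declination: sin δ = sin ε · sin L_s = sin 18.70° × sin 99.4° = 0.31631, so δ = +18.440°.
cos h₀ = −tan ϕ · tan δ = −tan(-4.8°) × tan(+18.440°) = 0.0280, so h₀ = 1.5428 rad = 88.40°.
Daylight = 2h₀/(2π) × 28.70 h = (1.5428/π) × 28.70 = 14.09 h.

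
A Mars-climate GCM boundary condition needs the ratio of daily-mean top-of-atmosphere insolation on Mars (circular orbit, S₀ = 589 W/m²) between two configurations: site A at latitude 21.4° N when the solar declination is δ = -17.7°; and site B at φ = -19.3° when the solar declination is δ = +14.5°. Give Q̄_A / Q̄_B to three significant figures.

Q̄_A / Q̄_B ≈ 0.914

— Configuration A (φ=+21.4°):
cos H₀ = −tan(+21.4°) tan(-17.700°) = 0.1251, H₀ = 1.4454 rad.
Bracket: H₀ sin φ sin δ + cos φ cos δ sin H₀ = 1.4454×0.36488×-0.30403 + 0.93106×0.95266×0.99215 = -0.160345 + 0.880021 = 0.719676.
Q̄ = (S₀/π) × [bracket] = (589/π) × 0.719676 = 134.93 W/m².
— Configuration B (φ=-19.3°):
cos H₀ = −tan(-19.3°) tan(+14.500°) = 0.0906, H₀ = 1.4801 rad.
Bracket: H₀ sin φ sin δ + cos φ cos δ sin H₀ = 1.4801×-0.33051×0.25038 + 0.94380×0.96815×0.99589 = -0.122483 + 0.909984 = 0.787501.
Q̄ = (S₀/π) × [bracket] = (589/π) × 0.787501 = 147.64 W/m².
Ratio Q̄_A / Q̄_B = 134.93 / 147.64 = 0.9139.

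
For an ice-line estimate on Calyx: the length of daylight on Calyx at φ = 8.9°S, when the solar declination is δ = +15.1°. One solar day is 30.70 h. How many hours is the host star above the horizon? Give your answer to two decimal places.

cos H₀ = −tan φ · tan δ = −tan(-8.9°) × tan(+15.100°) = 0.0423, so H₀ = 1.5285 rad = 87.58°.
Daylight = 2H₀/(2π) × 30.70 h = (1.5285/π) × 30.70 = 14.94 h.

14.94 h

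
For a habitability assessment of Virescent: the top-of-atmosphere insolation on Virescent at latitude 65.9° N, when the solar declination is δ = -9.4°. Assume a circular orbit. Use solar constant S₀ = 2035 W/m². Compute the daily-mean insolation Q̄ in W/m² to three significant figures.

cos H₀ = −tan(+65.9°) tan(-9.400°) = 0.3701, H₀ = 1.1917 rad.
Bracket: H₀ sin φ sin δ + cos φ cos δ sin H₀ = 1.1917×0.91283×-0.16333 + 0.40833×0.98657×0.92900 = -0.177674 + 0.374244 = 0.196570.
Q̄ = (S₀/π) × [bracket] = (2035/π) × 0.196570 = 127.3 W/m².

Q̄ ≈ 127 W/m²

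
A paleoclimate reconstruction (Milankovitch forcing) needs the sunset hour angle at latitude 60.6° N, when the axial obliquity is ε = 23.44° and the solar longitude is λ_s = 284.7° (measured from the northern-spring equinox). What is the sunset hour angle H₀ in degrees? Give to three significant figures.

Solar declination: sin δ = sin ε · sin λ_s = sin 23.44° × sin 284.7° = -0.38477, so δ = -22.629°.
cos H₀ = −tan φ · tan δ = −tan(+60.6°) × tan(-22.629°) = 0.7398, so H₀ = 0.7380 rad = 42.28°.

H₀ = 42.3°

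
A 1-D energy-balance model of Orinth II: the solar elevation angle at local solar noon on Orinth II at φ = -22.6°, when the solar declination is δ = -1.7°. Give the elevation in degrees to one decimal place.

69.1°

At local noon the hour angle is zero, so the zenith angle equals |φ − δ| = |-22.6° − (-1.700°)| = 20.900°.
Elevation = 90° − 20.900° = 69.1°.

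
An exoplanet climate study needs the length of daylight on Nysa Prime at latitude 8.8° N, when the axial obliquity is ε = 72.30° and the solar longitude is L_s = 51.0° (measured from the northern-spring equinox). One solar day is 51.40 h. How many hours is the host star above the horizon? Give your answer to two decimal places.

28.50 h

Solar declination: sin δ = sin ε · sin L_s = sin 72.30° × sin 51.0° = 0.74036, so δ = +47.762°.
cos h₀ = −tan ϕ · tan δ = −tan(+8.8°) × tan(+47.762°) = -0.1705, so h₀ = 1.7421 rad = 99.82°.
Daylight = 2h₀/(2π) × 51.40 h = (1.7421/π) × 51.40 = 28.50 h.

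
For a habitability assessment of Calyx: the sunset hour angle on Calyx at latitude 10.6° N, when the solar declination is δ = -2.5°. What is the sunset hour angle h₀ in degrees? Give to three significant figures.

h₀ = 89.5°

cos h₀ = −tan ϕ · tan δ = −tan(+10.6°) × tan(-2.500°) = 0.0082, so h₀ = 1.5626 rad = 89.53°.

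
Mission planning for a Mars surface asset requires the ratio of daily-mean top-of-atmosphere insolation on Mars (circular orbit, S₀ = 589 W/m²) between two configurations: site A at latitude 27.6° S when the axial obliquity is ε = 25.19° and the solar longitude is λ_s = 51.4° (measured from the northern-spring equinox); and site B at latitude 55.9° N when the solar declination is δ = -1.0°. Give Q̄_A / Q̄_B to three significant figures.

— Configuration A (φ=-27.6°):
Solar declination: sin δ = sin ε · sin λ_s = sin 25.19° × sin 51.4° = 0.33263, so δ = +19.429°.
cos H₀ = −tan(-27.6°) tan(+19.429°) = 0.1844, H₀ = 1.3853 rad.
Bracket: H₀ sin φ sin δ + cos φ cos δ sin H₀ = 1.3853×-0.46330×0.33263 + 0.88620×0.94306×0.98285 = -0.213485 + 0.821407 = 0.607922.
Q̄ = (S₀/π) × [bracket] = (589/π) × 0.607922 = 113.98 W/m².
— Configuration B (φ=+55.9°):
cos H₀ = −tan(+55.9°) tan(-1.000°) = 0.0258, H₀ = 1.5450 rad.
Bracket: H₀ sin φ sin δ + cos φ cos δ sin H₀ = 1.5450×0.82806×-0.01745 + 0.56064×0.99985×0.99967 = -0.022325 + 0.560371 = 0.538046.
Q̄ = (S₀/π) × [bracket] = (589/π) × 0.538046 = 100.88 W/m².
Ratio Q̄_A / Q̄_B = 113.98 / 100.88 = 1.130.

Q̄_A / Q̄_B ≈ 1.13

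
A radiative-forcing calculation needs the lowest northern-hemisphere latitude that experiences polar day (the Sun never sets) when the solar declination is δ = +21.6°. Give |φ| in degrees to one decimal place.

Polar day requires cos H₀ = −tan φ tan δ ≤ −1, i.e. tan φ tan δ ≥ 1.
The boundary is |tan φ| · |tan δ| = 1, so |φ| = 90° − |δ| = 90° − 21.6° = 68.4° in the northern hemisphere.

|φ| = 68.4°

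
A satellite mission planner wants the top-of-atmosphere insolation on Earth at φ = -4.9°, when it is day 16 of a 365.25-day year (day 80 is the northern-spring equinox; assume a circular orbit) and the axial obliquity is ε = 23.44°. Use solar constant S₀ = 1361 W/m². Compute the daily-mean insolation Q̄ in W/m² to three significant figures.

Solar longitude: λ_s = 360° × (16 − 80)/365.25 = -63.080°, i.e. -63.080° + 360° = 296.920°.
sin δ = sin 23.44° × sin 296.920° = -0.35468, so δ = -20.774°.
cos H₀ = −tan(-4.9°) tan(-20.774°) = -0.0325, H₀ = 1.6033 rad.
Bracket: H₀ sin φ sin δ + cos φ cos δ sin H₀ = 1.6033×-0.08542×-0.35468 + 0.99635×0.93499×0.99947 = 0.048575 + 0.931084 = 0.979659.
Q̄ = (S₀/π) × [bracket] = (1361/π) × 0.979659 = 424.4 W/m².

Q̄ ≈ 424 W/m²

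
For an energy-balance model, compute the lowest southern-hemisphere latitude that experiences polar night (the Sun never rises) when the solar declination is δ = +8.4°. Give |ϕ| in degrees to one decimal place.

|ϕ| = 81.6°

Polar night requires cos h₀ = −tan ϕ tan δ ≥ 1, i.e. tan ϕ tan δ ≤ −1.
The boundary is |tan ϕ| · |tan δ| = 1, so |ϕ| = 90° − |δ| = 90° − 8.4° = 81.6° in the southern hemisphere.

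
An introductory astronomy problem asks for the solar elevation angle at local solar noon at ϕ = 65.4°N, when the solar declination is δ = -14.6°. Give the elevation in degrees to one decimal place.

At local noon the hour angle is zero, so the zenith angle equals |ϕ − δ| = |+65.4° − (-14.600°)| = 80.000°.
Elevation = 90° − 80.000° = 10.0°.

10.0°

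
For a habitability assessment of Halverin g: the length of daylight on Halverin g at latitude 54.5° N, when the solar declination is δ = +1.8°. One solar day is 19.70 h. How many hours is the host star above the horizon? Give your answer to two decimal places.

10.13 h

cos h₀ = −tan ϕ · tan δ = −tan(+54.5°) × tan(+1.800°) = -0.0441, so h₀ = 1.6149 rad = 92.53°.
Daylight = 2h₀/(2π) × 19.70 h = (1.6149/π) × 19.70 = 10.13 h.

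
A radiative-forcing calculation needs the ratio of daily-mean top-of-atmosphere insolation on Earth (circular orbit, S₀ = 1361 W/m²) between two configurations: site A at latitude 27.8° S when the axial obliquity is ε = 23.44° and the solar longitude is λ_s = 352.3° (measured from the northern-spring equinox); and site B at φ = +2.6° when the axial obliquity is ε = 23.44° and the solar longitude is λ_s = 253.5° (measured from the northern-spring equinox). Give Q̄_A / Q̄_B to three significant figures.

— Configuration A (φ=-27.8°):
Solar declination: sin δ = sin ε · sin λ_s = sin 23.44° × sin 352.3° = -0.05330, so δ = -3.055°.
cos H₀ = −tan(-27.8°) tan(-3.055°) = -0.0281, H₀ = 1.5989 rad.
Bracket: H₀ sin φ sin δ + cos φ cos δ sin H₀ = 1.5989×-0.46639×-0.05330 + 0.88458×0.99858×0.99960 = 0.039746 + 0.882971 = 0.922717.
Q̄ = (S₀/π) × [bracket] = (1361/π) × 0.922717 = 399.74 W/m².
— Configuration B (φ=+2.6°):
Solar declination: sin δ = sin ε · sin λ_s = sin 23.44° × sin 253.5° = -0.38141, so δ = -22.421°.
cos H₀ = −tan(+2.6°) tan(-22.421°) = 0.0187, H₀ = 1.5521 rad.
Bracket: H₀ sin φ sin δ + cos φ cos δ sin H₀ = 1.5521×0.04536×-0.38141 + 0.99897×0.92441×0.99982 = -0.026853 + 0.923292 = 0.896439.
Q̄ = (S₀/π) × [bracket] = (1361/π) × 0.896439 = 388.36 W/m².
Ratio Q̄_A / Q̄_B = 399.74 / 388.36 = 1.029.

Q̄_A / Q̄_B ≈ 1.03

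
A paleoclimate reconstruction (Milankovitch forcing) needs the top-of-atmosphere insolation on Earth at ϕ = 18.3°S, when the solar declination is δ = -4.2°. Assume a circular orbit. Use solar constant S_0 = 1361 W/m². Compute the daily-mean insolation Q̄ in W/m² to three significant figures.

Q̄ ≈ 426 W/m²

cos h₀ = −tan(-18.3°) tan(-4.200°) = -0.0243, h₀ = 1.5951 rad.
Bracket: h₀ sin ϕ sin δ + cos ϕ cos δ sin h₀ = 1.5951×-0.31399×-0.07324 + 0.94943×0.99731×0.99971 = 0.036682 + 0.946601 = 0.983283.
Q̄ = (S_0/π) × [bracket] = (1361/π) × 0.983283 = 426.0 W/m².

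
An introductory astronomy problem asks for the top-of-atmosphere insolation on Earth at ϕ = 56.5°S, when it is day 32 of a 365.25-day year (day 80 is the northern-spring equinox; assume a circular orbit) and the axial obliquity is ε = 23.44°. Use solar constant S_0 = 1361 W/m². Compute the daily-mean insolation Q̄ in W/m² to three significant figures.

Q̄ ≈ 419 W/m²

Solar longitude: L_s = 360° × (32 − 80)/365.25 = -47.310°, i.e. -47.310° + 360° = 312.690°.
sin δ = sin 23.44° × sin 312.690° = -0.29239, so δ = -17.001°.
cos h₀ = −tan(-56.5°) tan(-17.001°) = -0.4619, h₀ = 2.0510 rad.
Bracket: h₀ sin ϕ sin δ + cos ϕ cos δ sin h₀ = 2.0510×-0.83389×-0.29239 + 0.55194×0.95630×0.88691 = 0.500077 + 0.468129 = 0.968206.
Q̄ = (S_0/π) × [bracket] = (1361/π) × 0.968206 = 419.4 W/m².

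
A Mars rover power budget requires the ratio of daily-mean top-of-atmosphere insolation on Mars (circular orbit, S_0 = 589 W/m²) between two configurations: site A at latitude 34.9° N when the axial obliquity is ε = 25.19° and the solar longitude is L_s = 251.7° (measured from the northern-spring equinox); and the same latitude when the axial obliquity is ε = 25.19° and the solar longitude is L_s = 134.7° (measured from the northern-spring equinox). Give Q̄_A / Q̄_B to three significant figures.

— Configuration A (ϕ=+34.9°):
Solar declination: sin δ = sin ε · sin L_s = sin 25.19° × sin 251.7° = -0.40410, so δ = -23.834°.
cos h₀ = −tan(+34.9°) tan(-23.834°) = 0.3082, h₀ = 1.2575 rad.
Bracket: h₀ sin ϕ sin δ + cos ϕ cos δ sin h₀ = 1.2575×0.57215×-0.40410 + 0.82015×0.91472×0.95133 = -0.290741 + 0.713695 = 0.422954.
Q̄ = (S_0/π) × [bracket] = (589/π) × 0.422954 = 79.297 W/m².
— Configuration B (ϕ=+34.9°):
Solar declination: sin δ = sin ε · sin L_s = sin 25.19° × sin 134.7° = 0.30253, so δ = +17.610°.
cos h₀ = −tan(+34.9°) tan(+17.610°) = -0.2214, h₀ = 1.7941 rad.
Bracket: h₀ sin ϕ sin δ + cos ϕ cos δ sin h₀ = 1.7941×0.57215×0.30253 + 0.82015×0.95314×0.97518 = 0.310545 + 0.762316 = 1.072861.
Q̄ = (S_0/π) × [bracket] = (589/π) × 1.072861 = 201.14 W/m².
Ratio Q̄_A / Q̄_B = 79.297 / 201.14 = 0.3942.

Q̄_A / Q̄_B ≈ 0.394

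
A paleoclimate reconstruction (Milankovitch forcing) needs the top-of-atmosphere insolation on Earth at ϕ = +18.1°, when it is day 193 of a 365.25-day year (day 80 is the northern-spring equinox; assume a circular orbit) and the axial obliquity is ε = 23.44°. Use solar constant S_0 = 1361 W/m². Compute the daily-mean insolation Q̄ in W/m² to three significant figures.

Solar longitude: L_s = 360° × (193 − 80)/365.25 = 111.376°.
sin δ = sin 23.44° × sin 111.376° = 0.37042, so δ = +21.742°.
cos h₀ = −tan(+18.1°) tan(+21.742°) = -0.1303, h₀ = 1.7015 rad.
Bracket: h₀ sin ϕ sin δ + cos ϕ cos δ sin h₀ = 1.7015×0.31068×0.37042 + 0.95052×0.92886×0.99147 = 0.195812 + 0.875369 = 1.071181.
Q̄ = (S_0/π) × [bracket] = (1361/π) × 1.071181 = 464.1 W/m².

Q̄ ≈ 464 W/m²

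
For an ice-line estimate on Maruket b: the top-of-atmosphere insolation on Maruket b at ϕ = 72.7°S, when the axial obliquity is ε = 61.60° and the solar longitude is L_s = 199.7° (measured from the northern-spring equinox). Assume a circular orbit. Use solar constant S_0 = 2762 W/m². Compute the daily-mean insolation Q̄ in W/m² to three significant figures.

Q̄ ≈ 782 W/m²

Solar declination: sin δ = sin ε · sin L_s = sin 61.60° × sin 199.7° = -0.29653, so δ = -17.249°.
cos h₀ = −tan(-72.7°) tan(-17.249°) = -0.9969, h₀ = 3.0624 rad.
Bracket: h₀ sin ϕ sin δ + cos ϕ cos δ sin h₀ = 3.0624×-0.95476×-0.29653 + 0.29737×0.95502×0.07909 = 0.867011 + 0.022461 = 0.889472.
Q̄ = (S_0/π) × [bracket] = (2762/π) × 0.889472 = 782.0 W/m².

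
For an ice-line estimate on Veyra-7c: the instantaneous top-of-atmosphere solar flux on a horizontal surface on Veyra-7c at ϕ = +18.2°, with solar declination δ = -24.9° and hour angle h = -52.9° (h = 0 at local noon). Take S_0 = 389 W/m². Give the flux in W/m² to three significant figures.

cos θ_z = sin ϕ sin δ + cos ϕ cos δ cos h = -0.131504 + 0.519764 = 0.388260.
Flux = S_0 · cos θ_z = 389 × 0.388260 = 151.0 W/m².

151 W/m²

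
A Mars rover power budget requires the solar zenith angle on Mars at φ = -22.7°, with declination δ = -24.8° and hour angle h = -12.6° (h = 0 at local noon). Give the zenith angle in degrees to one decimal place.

cos θ_z = sin φ sin δ + cos φ cos δ cos h = 0.161869 + 0.817291 = 0.979160.
θ_z = arccos(0.979160) = 11.7°.

θ_z = 11.7°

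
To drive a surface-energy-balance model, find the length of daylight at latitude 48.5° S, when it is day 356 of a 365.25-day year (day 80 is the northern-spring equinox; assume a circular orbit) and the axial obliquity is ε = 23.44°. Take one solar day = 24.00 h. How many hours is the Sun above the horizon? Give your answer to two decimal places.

15.91 h

Solar longitude: λ_s = 360° × (356 − 80)/365.25 = 272.033°.
sin δ = sin 23.44° × sin 272.033° = -0.39754, so δ = -23.424°.
cos H₀ = −tan φ · tan δ = −tan(-48.5°) × tan(-23.424°) = -0.4897, so H₀ = 2.0825 rad = 119.32°.
Daylight = 2H₀/(2π) × 24.00 h = (2.0825/π) × 24.00 = 15.91 h.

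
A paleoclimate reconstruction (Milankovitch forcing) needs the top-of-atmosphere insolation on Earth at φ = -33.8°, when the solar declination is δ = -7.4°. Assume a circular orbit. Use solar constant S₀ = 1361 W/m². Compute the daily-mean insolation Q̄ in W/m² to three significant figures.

cos H₀ = −tan(-33.8°) tan(-7.400°) = -0.0869, H₀ = 1.6579 rad.
Bracket: H₀ sin φ sin δ + cos φ cos δ sin H₀ = 1.6579×-0.55630×-0.12880 + 0.83098×0.99167×0.99621 = 0.118791 + 0.820935 = 0.939726.
Q̄ = (S₀/π) × [bracket] = (1361/π) × 0.939726 = 407.1 W/m².

Q̄ ≈ 407 W/m²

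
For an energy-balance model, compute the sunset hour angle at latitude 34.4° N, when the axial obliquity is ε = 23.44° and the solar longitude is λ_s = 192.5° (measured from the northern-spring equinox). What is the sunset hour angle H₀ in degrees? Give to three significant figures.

H₀ = 86.6°

Solar declination: sin δ = sin ε · sin λ_s = sin 23.44° × sin 192.5° = -0.08610, so δ = -4.939°.
cos H₀ = −tan φ · tan δ = −tan(+34.4°) × tan(-4.939°) = 0.0592, so H₀ = 1.5116 rad = 86.61°.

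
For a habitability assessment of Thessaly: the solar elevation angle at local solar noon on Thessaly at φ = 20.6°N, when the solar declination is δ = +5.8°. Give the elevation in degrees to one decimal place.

At local noon the hour angle is zero, so the zenith angle equals |φ − δ| = |+20.6° − (+5.800°)| = 14.800°.
Elevation = 90° − 14.800° = 75.2°.

75.2°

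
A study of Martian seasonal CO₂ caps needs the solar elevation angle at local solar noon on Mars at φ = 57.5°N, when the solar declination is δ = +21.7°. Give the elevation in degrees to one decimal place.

54.2°

At local noon the hour angle is zero, so the zenith angle equals |φ − δ| = |+57.5° − (+21.700°)| = 35.800°.
Elevation = 90° − 35.800° = 54.2°.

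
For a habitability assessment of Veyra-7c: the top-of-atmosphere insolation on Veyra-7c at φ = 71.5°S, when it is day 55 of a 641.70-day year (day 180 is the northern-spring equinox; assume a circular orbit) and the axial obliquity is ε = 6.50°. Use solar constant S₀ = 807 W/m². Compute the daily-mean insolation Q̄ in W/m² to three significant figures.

Q̄ ≈ 126 W/m²

Solar longitude: λ_s = 360° × (55 − 180)/641.70 = -70.126°, i.e. -70.126° + 360° = 289.874°.
sin δ = sin 6.50° × sin 289.874° = -0.10646, so δ = -6.111°.
cos H₀ = −tan(-71.5°) tan(-6.111°) = -0.3200, H₀ = 1.8965 rad.
Bracket: H₀ sin φ sin δ + cos φ cos δ sin H₀ = 1.8965×-0.94832×-0.10646 + 0.31730×0.99432×0.94742 = 0.191467 + 0.298909 = 0.490376.
Q̄ = (S₀/π) × [bracket] = (807/π) × 0.490376 = 126.0 W/m².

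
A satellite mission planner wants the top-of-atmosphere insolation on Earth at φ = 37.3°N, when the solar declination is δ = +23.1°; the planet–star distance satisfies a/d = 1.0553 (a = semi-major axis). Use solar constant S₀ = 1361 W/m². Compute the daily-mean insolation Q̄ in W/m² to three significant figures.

Q̄ ≈ 552 W/m²

cos H₀ = −tan(+37.3°) tan(+23.100°) = -0.3249, H₀ = 1.9017 rad.
Bracket: H₀ sin φ sin δ + cos φ cos δ sin H₀ = 1.9017×0.60599×0.39234 + 0.79547×0.91982×0.94574 = 0.452137 + 0.691988 = 1.144125.
Inverse-square distance factor (a/d)² = 1.0553² = 1.113658.
Q̄ = (S₀/π) × 1.113658 × [bracket] = (1361/π) × 1.113658 × 1.144125 = 552.0 W/m².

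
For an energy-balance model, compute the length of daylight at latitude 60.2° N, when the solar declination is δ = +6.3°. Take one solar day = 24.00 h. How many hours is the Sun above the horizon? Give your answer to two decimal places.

cos h₀ = −tan ϕ · tan δ = −tan(+60.2°) × tan(+6.300°) = -0.1928, so h₀ = 1.7648 rad = 101.11°.
Daylight = 2h₀/(2π) × 24.00 h = (1.7648/π) × 24.00 = 13.48 h.

13.48 h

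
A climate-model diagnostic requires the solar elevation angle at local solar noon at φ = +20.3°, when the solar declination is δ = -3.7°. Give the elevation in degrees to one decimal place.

At local noon the hour angle is zero, so the zenith angle equals |φ − δ| = |+20.3° − (-3.700°)| = 24.000°.
Elevation = 90° − 24.000° = 66.0°.

66.0°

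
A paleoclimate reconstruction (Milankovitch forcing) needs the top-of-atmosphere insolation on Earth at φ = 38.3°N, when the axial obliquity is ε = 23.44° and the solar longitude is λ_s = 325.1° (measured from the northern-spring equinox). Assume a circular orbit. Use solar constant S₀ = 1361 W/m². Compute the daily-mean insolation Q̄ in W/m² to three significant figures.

Q̄ ≈ 241 W/m²

Solar declination: sin δ = sin ε · sin λ_s = sin 23.44° × sin 325.1° = -0.22759, so δ = -13.155°.
cos H₀ = −tan(+38.3°) tan(-13.155°) = 0.1846, H₀ = 1.3851 rad.
Bracket: H₀ sin φ sin δ + cos φ cos δ sin H₀ = 1.3851×0.61978×-0.22759 + 0.78478×0.97376×0.98282 = -0.195376 + 0.751059 = 0.555683.
Q̄ = (S₀/π) × [bracket] = (1361/π) × 0.555683 = 240.7 W/m².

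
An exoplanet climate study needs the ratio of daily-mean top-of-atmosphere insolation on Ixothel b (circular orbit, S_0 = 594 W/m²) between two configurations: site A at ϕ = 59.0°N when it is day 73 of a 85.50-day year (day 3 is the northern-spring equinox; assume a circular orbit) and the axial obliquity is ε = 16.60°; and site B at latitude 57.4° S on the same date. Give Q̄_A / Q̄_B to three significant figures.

— Configuration A (ϕ=+59.0°):
Solar longitude: L_s = 360° × (73 − 3)/85.50 = 294.737°.
sin δ = sin 16.60° × sin 294.737° = -0.25947, so δ = -15.039°.
cos h₀ = −tan(+59.0°) tan(-15.039°) = 0.4472, h₀ = 1.1072 rad.
Bracket: h₀ sin ϕ sin δ + cos ϕ cos δ sin h₀ = 1.1072×0.85717×-0.25947 + 0.51504×0.96575×0.89446 = -0.246252 + 0.444904 = 0.198652.
Q̄ = (S_0/π) × [bracket] = (594/π) × 0.198652 = 37.560 W/m².
— Configuration B (ϕ=-57.4°):
cos h₀ = −tan(-57.4°) tan(-15.039°) = -0.4201, h₀ = 2.0044 rad.
Bracket: h₀ sin ϕ sin δ + cos ϕ cos δ sin h₀ = 2.0044×-0.84245×-0.25947 + 0.53877×0.96575×0.90747 = 0.438143 + 0.472172 = 0.910315.
Q̄ = (S_0/π) × [bracket] = (594/π) × 0.910315 = 172.12 W/m².
Ratio Q̄_A / Q̄_B = 37.560 / 172.12 = 0.2182.

Q̄_A / Q̄_B ≈ 0.218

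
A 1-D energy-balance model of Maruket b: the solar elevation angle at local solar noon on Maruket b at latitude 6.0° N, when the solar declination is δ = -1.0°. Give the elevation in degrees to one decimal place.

At local noon the hour angle is zero, so the zenith angle equals |ϕ − δ| = |+6.0° − (-1.000°)| = 7.000°.
Elevation = 90° − 7.000° = 83.0°.

83.0°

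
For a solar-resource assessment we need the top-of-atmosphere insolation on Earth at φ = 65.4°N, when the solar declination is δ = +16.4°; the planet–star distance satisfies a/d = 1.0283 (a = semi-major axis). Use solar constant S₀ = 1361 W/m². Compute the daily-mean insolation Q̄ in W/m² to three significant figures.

Q̄ ≈ 407 W/m²

cos H₀ = −tan(+65.4°) tan(+16.400°) = -0.6428, H₀ = 2.2690 rad.
Bracket: H₀ sin φ sin δ + cos φ cos δ sin H₀ = 2.2690×0.90924×0.28234 + 0.41628×0.95931×0.76600 = 0.582486 + 0.305896 = 0.888382.
Inverse-square distance factor (a/d)² = 1.0283² = 1.057401.
Q̄ = (S₀/π) × 1.057401 × [bracket] = (1361/π) × 1.057401 × 0.888382 = 407.0 W/m².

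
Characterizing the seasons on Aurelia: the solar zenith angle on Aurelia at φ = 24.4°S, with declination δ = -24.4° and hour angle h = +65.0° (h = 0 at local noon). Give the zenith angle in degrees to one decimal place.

cos θ_z = sin φ sin δ + cos φ cos δ cos h = 0.170655 + 0.350496 = 0.521151.
θ_z = arccos(0.521151) = 58.6°.

θ_z = 58.6°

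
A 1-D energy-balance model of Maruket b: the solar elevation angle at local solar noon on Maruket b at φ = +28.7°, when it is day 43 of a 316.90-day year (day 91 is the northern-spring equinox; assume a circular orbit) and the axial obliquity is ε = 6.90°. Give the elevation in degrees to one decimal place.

Solar longitude: λ_s = 360° × (43 − 91)/316.90 = -54.528°, i.e. -54.528° + 360° = 305.472°.
sin δ = sin 6.90° × sin 305.472° = -0.09784, so δ = -5.615°.
At local noon the hour angle is zero, so the zenith angle equals |φ − δ| = |+28.7° − (-5.615°)| = 34.315°.
Elevation = 90° − 34.315° = 55.7°.

55.7°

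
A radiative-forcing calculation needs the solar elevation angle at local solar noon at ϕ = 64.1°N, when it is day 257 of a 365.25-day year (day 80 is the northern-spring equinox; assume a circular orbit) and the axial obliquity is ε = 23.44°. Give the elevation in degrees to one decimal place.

28.1°

Solar longitude: L_s = 360° × (257 − 80)/365.25 = 174.456°.
sin δ = sin 23.44° × sin 174.456° = 0.03843, so δ = +2.203°.
At local noon the hour angle is zero, so the zenith angle equals |ϕ − δ| = |+64.1° − (+2.203°)| = 61.897°.
Elevation = 90° − 61.897° = 28.1°.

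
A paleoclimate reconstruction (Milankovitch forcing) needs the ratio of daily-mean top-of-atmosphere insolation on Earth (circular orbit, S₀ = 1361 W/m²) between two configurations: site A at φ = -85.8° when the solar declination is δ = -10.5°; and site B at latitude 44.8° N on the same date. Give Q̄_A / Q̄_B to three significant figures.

Q̄_A / Q̄_B ≈ 1.12

— Configuration A (φ=-85.8°):
cos H₀ = −tan(-85.8°) tan(-10.500°) = -2.5238 ≤ −1 ⇒ polar day, H₀ = π.
Bracket: H₀ sin φ sin δ + cos φ cos δ sin H₀ = 3.1416×-0.99731×-0.18224 + 0.07324×0.98325×0.00000 = 0.570985 + 0.000000 = 0.570985.
Q̄ = (S₀/π) × [bracket] = (1361/π) × 0.570985 = 247.36 W/m².
— Configuration B (φ=+44.8°):
cos H₀ = −tan(+44.8°) tan(-10.500°) = 0.1840, H₀ = 1.3857 rad.
Bracket: H₀ sin φ sin δ + cos φ cos δ sin H₀ = 1.3857×0.70463×-0.18224 + 0.70957×0.98325×0.98292 = -0.177940 + 0.685768 = 0.507828.
Q̄ = (S₀/π) × [bracket] = (1361/π) × 0.507828 = 220.00 W/m².
Ratio Q̄_A / Q̄_B = 247.36 / 220.00 = 1.124.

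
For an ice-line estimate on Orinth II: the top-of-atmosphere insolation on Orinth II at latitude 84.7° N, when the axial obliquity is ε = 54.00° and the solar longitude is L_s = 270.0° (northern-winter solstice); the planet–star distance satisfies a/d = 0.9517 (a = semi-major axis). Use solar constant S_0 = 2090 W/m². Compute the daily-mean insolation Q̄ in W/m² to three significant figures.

Q̄ ≈ 0.00 W/m²

Solar declination: sin δ = sin ε · sin L_s = sin 54.00° × sin 270.0° = -0.80902, so δ = -54.000°.
cos h₀ = −tan(+84.7°) tan(-54.000°) = 14.8369 ≥ 1 ⇒ polar night, h₀ = 0 and Q̄ = 0.
Inverse-square distance factor (a/d)² = 0.9517² = 0.905733.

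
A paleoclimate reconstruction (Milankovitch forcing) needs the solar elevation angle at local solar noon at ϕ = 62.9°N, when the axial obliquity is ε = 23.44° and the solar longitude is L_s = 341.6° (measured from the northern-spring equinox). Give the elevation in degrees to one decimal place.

Solar declination: sin δ = sin ε · sin L_s = sin 23.44° × sin 341.6° = -0.12556, so δ = -7.213°.
At local noon the hour angle is zero, so the zenith angle equals |ϕ − δ| = |+62.9° − (-7.213°)| = 70.113°.
Elevation = 90° − 70.113° = 19.9°.

19.9°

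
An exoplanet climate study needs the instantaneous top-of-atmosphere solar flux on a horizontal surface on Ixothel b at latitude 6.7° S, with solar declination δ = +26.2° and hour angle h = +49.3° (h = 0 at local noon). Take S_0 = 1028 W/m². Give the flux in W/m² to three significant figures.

544 W/m²

cos θ_z = sin ϕ sin δ + cos ϕ cos δ cos h = -0.051511 + 0.581105 = 0.529594.
Flux = S_0 · cos θ_z = 1028 × 0.529594 = 544.4 W/m².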